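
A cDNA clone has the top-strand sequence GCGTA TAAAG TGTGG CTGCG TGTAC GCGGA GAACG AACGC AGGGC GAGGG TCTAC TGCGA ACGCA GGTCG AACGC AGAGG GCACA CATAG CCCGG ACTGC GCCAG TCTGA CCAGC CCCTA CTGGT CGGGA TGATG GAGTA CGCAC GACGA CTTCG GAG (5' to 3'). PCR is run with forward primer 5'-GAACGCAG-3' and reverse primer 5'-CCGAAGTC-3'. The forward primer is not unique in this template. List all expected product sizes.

122 bp, 98 bp, 87 bp

The forward primer GAACGCAG matches the top strand at positions 35–42, 59–66, 70–77.
The reverse primer's reverse complement is GACTTCGG, matching at positions 149–156.
Each forward site pairs with the reverse site to give a product ending at position 156: sizes 122, 98, 87 bp.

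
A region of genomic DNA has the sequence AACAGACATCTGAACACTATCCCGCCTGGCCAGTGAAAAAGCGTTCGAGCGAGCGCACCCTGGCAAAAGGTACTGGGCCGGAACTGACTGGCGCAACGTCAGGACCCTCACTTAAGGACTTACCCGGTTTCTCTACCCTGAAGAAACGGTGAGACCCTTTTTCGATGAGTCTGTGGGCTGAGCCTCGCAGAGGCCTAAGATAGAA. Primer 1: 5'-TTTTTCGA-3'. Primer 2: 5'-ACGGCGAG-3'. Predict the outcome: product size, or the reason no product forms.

Primer 2 (ACGGCGAG) does not match the top strand, and its reverse complement CTCGCCGT does not match either.
With no annealing site for primer 2, no amplification occurs.

No product — primer 2 has no binding site in the template.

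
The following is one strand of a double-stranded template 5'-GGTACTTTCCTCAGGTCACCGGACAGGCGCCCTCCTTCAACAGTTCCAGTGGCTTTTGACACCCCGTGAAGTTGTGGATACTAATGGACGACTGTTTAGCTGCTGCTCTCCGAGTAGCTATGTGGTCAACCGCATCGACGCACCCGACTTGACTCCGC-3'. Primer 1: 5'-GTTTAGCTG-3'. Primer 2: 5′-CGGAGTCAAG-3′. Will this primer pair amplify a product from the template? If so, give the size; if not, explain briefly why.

Primer 1 (GTTTAGCTG) matches the top strand at positions 94–102; it acts as a forward primer.
Primer 2's reverse complement is CTTGACTCCG, matching the top strand at positions 148–157; it acts as a reverse primer.
The 3' ends face each other across positions 94–157, giving a 64 bp product.

Yes — a 64 bp product.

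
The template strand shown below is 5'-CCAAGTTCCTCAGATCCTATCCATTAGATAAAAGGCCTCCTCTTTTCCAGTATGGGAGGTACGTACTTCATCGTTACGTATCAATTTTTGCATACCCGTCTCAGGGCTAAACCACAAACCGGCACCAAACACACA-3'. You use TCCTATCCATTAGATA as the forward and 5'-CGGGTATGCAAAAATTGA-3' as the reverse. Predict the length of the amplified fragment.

Scanning the template, TCCTATCCATTAGATA occurs at positions 15–30; this primer anneals to the bottom strand there with its 3' end pointing downstream.
Taking the reverse complement of CGGGTATGCAAAAATTGA gives TCAATTTTTGCATACCCG, found at positions 81–98 on the template; the primer anneals here to the top strand with its 3' end pointing upstream.
Amplicon spans positions 15–98: 84 bp.

84 bp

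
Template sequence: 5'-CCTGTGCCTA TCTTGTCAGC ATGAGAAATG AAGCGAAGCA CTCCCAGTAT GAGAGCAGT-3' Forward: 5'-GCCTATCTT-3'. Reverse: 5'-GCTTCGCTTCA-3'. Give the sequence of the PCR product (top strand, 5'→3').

Scanning the template, GCCTATCTT occurs at positions 6–14; this primer anneals to the bottom strand there with its 3' end pointing downstream.
The reverse primer's reverse complement is TGAAGCGAAGC, which matches the template at positions 29–39.
The product is the template from position 6 through 39 (34 bp).

5'-GCCTATCTTGTCAGCATGAGAAATGAAGCGAAGC-3'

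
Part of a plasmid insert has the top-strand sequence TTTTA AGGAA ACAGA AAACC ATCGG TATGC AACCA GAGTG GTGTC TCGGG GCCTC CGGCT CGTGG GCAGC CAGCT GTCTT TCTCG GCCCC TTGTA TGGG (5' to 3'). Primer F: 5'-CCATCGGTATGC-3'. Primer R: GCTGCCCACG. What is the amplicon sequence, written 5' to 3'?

The forward primer matches the template at positions 19–30.
Reverse complement of the reverse primer: CGTGGGCAGC. This occurs on the top strand at positions 61–70.
The product is the template from position 19 through 70 (52 bp).

5'-CCATCGGTATGCAACCAGAGTGGTGTCTCGGGGCCTCCGGCTCGTGGGCAGC-3'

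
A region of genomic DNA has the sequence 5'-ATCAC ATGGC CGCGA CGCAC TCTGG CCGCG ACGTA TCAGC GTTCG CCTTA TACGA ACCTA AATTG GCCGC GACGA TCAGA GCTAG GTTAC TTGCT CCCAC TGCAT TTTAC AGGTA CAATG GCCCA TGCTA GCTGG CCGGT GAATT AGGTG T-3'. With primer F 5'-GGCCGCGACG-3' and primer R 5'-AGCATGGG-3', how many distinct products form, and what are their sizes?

The forward primer GGCCGCGACG matches the top strand at positions 8–17, 24–33, 65–74.
The reverse primer's reverse complement is CCCATGCT, matching at positions 122–129.
Each forward site pairs with the reverse site to give a product ending at position 129: sizes 122, 106, 65 bp.

Three products: 122 bp, 106 bp, 65 bp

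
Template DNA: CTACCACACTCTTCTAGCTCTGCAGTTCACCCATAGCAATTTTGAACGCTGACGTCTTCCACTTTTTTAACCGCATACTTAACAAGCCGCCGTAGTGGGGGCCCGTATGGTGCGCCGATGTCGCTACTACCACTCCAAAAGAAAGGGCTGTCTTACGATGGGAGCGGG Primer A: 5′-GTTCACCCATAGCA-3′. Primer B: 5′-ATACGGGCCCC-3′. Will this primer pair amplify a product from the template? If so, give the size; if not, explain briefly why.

Primer A (GTTCACCCATAGCA) matches the top strand at positions 25–38; it acts as a forward primer.
Primer B's reverse complement is GGGGCCCGTAT, matching the top strand at positions 98–108; it acts as a reverse primer.
The 3' ends face each other across positions 25–108, giving an 84 bp product.

Yes — an 84 bp product.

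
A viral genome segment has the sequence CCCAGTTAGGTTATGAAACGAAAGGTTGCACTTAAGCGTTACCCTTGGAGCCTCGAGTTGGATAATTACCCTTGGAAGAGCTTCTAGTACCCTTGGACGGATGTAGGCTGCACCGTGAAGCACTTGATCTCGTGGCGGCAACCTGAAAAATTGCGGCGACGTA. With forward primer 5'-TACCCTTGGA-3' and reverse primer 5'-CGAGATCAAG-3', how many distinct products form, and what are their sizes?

The forward primer TACCCTTGGA matches the top strand at positions 40–49, 67–76, 88–97.
The reverse primer's reverse complement is CTTGATCTCG, matching at positions 123–132.
Each forward site pairs with the reverse site to give a product ending at position 132: sizes 93, 66, 45 bp.

Three products: 93 bp, 66 bp, 45 bp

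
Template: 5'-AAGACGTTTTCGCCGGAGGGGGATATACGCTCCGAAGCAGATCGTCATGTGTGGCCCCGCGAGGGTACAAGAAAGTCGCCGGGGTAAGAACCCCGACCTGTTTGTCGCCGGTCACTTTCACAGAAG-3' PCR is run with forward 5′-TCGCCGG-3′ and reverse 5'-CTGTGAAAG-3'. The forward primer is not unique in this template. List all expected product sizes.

The forward primer TCGCCGG matches the top strand at positions 10–16, 76–82, 105–111.
The reverse primer's reverse complement is CTTTCACAG, matching at positions 115–123.
Each forward site pairs with the reverse site to give a product ending at position 123: sizes 114, 48, 19 bp.

114 bp, 48 bp, 19 bp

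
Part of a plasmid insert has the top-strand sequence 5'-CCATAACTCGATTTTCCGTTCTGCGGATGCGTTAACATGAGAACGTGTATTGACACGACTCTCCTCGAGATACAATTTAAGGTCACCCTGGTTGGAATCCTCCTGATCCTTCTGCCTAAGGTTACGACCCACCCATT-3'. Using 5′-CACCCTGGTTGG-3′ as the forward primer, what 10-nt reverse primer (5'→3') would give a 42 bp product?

The forward primer binds at positions 84–95, so a 42 bp product ends at position 84 + 42 − 1 = 125.
The reverse primer anneals to the top strand over positions 116–125, i.e. to CTAAGGTTAC.
Its sequence written 5'→3' is the reverse complement: GTAACCTTAG.

5'-GTAACCTTAG-3'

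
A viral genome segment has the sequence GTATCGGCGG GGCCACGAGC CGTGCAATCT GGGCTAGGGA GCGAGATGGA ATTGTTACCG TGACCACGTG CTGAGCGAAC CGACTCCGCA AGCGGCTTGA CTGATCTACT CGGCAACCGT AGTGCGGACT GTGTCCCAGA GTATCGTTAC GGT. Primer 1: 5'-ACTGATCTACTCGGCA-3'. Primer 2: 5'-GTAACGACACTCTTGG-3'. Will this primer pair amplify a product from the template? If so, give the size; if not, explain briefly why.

Primer 2 (GTAACGACACTCTTGG) does not match the top strand, and its reverse complement CCAAGAGTGTCGTTAC does not match either.
With no annealing site for primer 2, no amplification occurs.

No product — primer 2 has no binding site in the template.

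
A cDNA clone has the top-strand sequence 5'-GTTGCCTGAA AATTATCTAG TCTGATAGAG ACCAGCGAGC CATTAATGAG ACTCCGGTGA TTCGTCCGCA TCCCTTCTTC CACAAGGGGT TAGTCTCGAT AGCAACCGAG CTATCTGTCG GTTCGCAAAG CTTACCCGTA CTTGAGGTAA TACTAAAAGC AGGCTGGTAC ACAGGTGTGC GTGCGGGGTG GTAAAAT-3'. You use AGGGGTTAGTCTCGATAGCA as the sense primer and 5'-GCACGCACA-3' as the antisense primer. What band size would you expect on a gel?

The forward primer matches the template at positions 85–104.
The reverse primer's reverse complement is TGTGCGTGC, which matches the template at positions 176–184.
Product length = (reverse-primer end) − (forward-primer start) + 1 = 184 − 85 + 1 = 100 bp.

100 bp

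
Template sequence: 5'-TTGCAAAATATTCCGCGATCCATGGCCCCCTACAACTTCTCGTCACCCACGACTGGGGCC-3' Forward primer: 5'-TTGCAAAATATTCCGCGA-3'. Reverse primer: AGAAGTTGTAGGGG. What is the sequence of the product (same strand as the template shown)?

5'-TTGCAAAATATTCCGCGATCCATGGCCCCCTACAACTTCT-3'

Scanning the template, TTGCAAAATATTCCGCGA occurs at positions 1–18; this primer anneals to the bottom strand there with its 3' end pointing downstream.
Taking the reverse complement of AGAAGTTGTAGGGG gives CCCCTACAACTTCT, found at positions 27–40 on the template; the primer anneals here to the top strand with its 3' end pointing upstream.
The product is the template from position 1 through 40 (40 bp).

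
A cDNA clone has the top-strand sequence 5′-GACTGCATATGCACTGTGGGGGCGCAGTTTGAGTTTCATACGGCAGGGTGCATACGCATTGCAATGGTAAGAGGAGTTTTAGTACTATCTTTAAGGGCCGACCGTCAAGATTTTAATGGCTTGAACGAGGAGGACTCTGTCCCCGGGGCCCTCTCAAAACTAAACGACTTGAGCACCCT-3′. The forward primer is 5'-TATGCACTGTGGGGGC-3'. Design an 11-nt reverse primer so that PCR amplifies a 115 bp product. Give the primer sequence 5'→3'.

5'-AAGCCATTAAA-3'

The forward primer binds at positions 8–23, so a 115 bp product ends at position 8 + 115 − 1 = 122.
The reverse primer anneals to the top strand over positions 112–122, i.e. to TTTAATGGCTT.
Its sequence written 5'→3' is the reverse complement: AAGCCATTAAA.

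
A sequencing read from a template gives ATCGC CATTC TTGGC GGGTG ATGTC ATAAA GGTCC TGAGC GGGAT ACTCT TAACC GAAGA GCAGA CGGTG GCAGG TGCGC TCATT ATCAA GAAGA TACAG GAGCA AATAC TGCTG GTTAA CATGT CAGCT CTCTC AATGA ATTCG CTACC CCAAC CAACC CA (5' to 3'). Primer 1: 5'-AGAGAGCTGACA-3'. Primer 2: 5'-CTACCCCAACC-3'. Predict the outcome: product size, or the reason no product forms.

No product — the primers' 3' ends point away from each other.

Primer 1 (AGAGAGCTGACA) has reverse complement TGTCAGCTCTCT, which matches the top strand at positions 123–134; primer 1 anneals to the top strand there with its 3' end pointing upstream toward position 123.
Primer 2 (CTACCCCAACC) matches the top strand directly at positions 146–156; it anneals to the bottom strand with its 3' end pointing downstream toward position 156.
The 3' ends diverge (primer 1 extends toward position 1, primer 2 toward position 162), so the primers never converge on a shared product.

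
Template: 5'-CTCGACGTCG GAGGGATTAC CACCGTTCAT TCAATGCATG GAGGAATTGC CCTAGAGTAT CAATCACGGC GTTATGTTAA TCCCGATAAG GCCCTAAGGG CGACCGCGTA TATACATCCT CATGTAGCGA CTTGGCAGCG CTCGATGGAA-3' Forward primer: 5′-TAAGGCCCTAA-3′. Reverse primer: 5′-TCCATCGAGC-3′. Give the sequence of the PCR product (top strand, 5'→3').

Scanning the template, TAAGGCCCTAA occurs at positions 87–97; this primer anneals to the bottom strand there with its 3' end pointing downstream.
The reverse primer's reverse complement is GCTCGATGGA, which matches the template at positions 140–149.
The product is the template from position 87 through 149 (63 bp).

5'-TAAGGCCCTAAGGGCGACCGCGTATATACATCCTCATGTAGCGACTTGGCAGCGCTCGATGGA-3'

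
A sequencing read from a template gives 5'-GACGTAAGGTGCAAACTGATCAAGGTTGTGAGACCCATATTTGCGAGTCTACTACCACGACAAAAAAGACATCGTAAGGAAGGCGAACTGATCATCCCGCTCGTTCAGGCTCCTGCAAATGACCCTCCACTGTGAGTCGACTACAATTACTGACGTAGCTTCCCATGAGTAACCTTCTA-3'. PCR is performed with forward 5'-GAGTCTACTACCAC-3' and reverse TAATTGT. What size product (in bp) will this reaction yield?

105 bp

Forward primer GAGTCTACTACCAC is found on the top strand at positions 45–58.
The reverse primer's reverse complement is ACAATTA, which matches the template at positions 143–149.
Product length = (reverse-primer end) − (forward-primer start) + 1 = 149 − 45 + 1 = 105 bp.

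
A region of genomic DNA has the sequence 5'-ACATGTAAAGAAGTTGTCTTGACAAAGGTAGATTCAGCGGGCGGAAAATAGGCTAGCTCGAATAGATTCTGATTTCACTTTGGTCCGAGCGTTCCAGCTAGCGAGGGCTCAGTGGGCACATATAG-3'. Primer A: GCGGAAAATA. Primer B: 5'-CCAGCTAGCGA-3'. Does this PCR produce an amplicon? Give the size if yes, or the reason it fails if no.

Primer A (GCGGAAAATA) matches the top strand at positions 41–50 (3' end points downstream).
Primer B (CCAGCTAGCGA) also matches the top strand directly, at positions 94–104 — its reverse complement TCGCTAGCTGG is not present.
Both primers anneal to the bottom strand with 3' ends pointing the same way, so neither can prime synthesis back toward the other.

No product — both primers anneal to the same strand and extend in the same direction.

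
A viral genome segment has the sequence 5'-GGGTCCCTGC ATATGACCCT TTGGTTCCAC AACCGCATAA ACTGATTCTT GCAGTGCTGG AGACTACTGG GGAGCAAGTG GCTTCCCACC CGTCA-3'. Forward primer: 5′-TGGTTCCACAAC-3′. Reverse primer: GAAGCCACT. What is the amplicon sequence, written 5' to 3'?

5'-TGGTTCCACAACCGCATAAACTGATTCTTGCAGTGCTGGAGACTACTGGGGAGCAAGTGGCTTC-3'

The forward primer matches the template at positions 22–33.
The reverse primer's reverse complement is AGTGGCTTC, which matches the template at positions 77–85.
The product is the template from position 22 through 85 (64 bp).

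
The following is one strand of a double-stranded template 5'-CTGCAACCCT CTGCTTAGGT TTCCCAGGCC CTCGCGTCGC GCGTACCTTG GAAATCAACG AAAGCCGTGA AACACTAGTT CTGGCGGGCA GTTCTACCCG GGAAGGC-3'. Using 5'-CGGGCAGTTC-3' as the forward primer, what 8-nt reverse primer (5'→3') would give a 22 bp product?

5'-CCTTCCCG-3'

The forward primer binds at positions 85–94, so a 22 bp product ends at position 85 + 22 − 1 = 106.
The reverse primer anneals to the top strand over positions 99–106, i.e. to CGGGAAGG.
Its sequence written 5'→3' is the reverse complement: CCTTCCCG.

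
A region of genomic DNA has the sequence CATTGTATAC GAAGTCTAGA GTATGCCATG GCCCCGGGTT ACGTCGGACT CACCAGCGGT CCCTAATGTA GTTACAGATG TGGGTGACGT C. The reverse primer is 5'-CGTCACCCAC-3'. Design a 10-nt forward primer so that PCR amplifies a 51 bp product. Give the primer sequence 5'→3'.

5'-TTACGTCGGA-3'

The reverse primer's reverse complement GTGGGTGACG matches the template at positions 80–89, so the product ends at position 89.
A 51 bp product then starts at position 89 − 51 + 1 = 39.
The forward primer is identical to the top strand there: TTACGTCGGA.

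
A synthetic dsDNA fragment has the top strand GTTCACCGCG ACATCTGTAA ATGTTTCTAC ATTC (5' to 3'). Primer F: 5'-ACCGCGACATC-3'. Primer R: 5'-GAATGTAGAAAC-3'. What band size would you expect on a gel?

30 bp

The forward primer matches the template at positions 5–15.
The reverse primer's reverse complement is GTTTCTACATTC, which matches the template at positions 23–34.
Amplicon spans positions 5–34: 30 bp.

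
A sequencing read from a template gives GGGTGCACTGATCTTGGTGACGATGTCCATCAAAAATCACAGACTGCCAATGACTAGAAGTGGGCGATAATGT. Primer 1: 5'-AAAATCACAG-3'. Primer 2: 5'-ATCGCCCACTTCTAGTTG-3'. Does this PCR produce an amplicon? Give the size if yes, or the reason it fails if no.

Primer 2 (ATCGCCCACTTCTAGTTG) does not match the top strand, and its reverse complement CAACTAGAAGTGGGCGAT does not match either.
With no annealing site for primer 2, no amplification occurs.

No product — primer 2 has no binding site in the template.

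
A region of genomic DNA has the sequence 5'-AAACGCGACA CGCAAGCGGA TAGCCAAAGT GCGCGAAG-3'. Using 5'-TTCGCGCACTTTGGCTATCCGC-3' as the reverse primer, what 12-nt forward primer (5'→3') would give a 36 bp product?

The reverse primer's reverse complement GCGGATAGCCAAAGTGCGCGAA matches the template at positions 16–37, so the product ends at position 37.
A 36 bp product then starts at position 37 − 36 + 1 = 2.
The forward primer is identical to the top strand there: AACGCGACACGC.

5'-AACGCGACACGC-3'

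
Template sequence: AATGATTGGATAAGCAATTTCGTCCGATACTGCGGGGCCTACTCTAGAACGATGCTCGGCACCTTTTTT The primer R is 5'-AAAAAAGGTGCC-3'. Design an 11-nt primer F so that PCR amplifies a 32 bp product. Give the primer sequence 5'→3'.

The reverse primer's reverse complement GGCACCTTTTTT matches the template at positions 58–69, so the product ends at position 69.
A 32 bp product then starts at position 69 − 32 + 1 = 38.
The forward primer is identical to the top strand there: CCTACTCTAGA.

5'-CCTACTCTAGA-3'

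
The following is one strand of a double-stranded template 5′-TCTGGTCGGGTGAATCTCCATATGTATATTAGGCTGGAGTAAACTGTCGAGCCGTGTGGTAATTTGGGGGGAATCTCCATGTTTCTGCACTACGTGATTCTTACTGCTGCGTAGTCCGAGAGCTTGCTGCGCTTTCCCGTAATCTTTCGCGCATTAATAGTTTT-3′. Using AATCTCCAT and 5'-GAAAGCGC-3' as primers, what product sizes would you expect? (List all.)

The forward primer AATCTCCAT matches the top strand at positions 13–21, 72–80.
The reverse primer's reverse complement is GCGCTTTC, matching at positions 129–136.
Each forward site pairs with the reverse site to give a product ending at position 136: sizes 124, 65 bp.

124 bp, 65 bp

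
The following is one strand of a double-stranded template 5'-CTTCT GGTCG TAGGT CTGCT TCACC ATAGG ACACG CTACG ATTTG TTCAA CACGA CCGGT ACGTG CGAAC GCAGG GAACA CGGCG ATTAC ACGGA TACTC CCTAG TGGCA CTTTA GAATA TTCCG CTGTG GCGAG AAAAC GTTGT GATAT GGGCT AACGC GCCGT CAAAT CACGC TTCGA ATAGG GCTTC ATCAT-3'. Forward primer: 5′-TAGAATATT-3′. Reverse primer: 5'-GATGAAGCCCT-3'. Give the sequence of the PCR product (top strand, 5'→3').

The forward primer matches the template at positions 114–122.
The reverse primer's reverse complement is AGGGCTTCATC, which matches the template at positions 183–193.
The product is the template from position 114 through 193 (80 bp).

5'-TAGAATATTCCGCTGTGGCGAGAAAACGTTGTGATATGGGCTAACGCGCCGTCAAATCACGCTTCGAATAGGGCTTCATC-3'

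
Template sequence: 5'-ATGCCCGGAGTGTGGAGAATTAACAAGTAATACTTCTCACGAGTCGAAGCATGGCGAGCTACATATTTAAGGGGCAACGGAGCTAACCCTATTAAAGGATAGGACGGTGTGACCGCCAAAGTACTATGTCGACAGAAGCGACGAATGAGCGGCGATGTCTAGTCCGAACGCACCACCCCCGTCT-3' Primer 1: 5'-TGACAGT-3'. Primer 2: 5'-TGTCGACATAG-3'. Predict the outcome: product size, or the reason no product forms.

Primer 1 (TGACAGT) does not match the top strand, and its reverse complement ACTGTCA does not match either.
With no annealing site for primer 1, no amplification occurs.

No product — primer 1 has no binding site in the template.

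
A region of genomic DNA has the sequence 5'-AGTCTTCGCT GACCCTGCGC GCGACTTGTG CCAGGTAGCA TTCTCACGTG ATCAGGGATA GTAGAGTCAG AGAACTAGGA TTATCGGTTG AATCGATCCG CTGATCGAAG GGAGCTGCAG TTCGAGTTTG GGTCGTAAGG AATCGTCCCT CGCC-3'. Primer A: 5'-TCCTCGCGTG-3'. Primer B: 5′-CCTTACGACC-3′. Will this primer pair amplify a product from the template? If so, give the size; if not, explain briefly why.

Primer A (TCCTCGCGTG) does not match the top strand, and its reverse complement CACGCGAGGA does not match either.
With no annealing site for primer A, no amplification occurs.

No product — primer A has no binding site in the template.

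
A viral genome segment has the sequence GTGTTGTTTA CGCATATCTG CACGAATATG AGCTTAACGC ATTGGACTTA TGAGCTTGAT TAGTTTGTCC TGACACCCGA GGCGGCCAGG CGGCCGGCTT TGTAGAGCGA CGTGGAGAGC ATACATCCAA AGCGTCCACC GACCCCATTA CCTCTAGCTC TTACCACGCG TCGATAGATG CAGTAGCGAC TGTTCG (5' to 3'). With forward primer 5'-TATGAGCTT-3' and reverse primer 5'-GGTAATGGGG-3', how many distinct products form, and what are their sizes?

The forward primer TATGAGCTT matches the top strand at positions 27–35, 49–57.
The reverse primer's reverse complement is CCCCATTACC, matching at positions 143–152.
Each forward site pairs with the reverse site to give a product ending at position 152: sizes 126, 104 bp.

Two products: 126 bp, 104 bp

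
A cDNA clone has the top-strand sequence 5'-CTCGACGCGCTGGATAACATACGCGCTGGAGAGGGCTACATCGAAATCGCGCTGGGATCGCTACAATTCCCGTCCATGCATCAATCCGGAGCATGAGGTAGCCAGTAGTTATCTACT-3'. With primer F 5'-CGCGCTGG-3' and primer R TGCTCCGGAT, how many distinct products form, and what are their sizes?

The forward primer CGCGCTGG matches the top strand at positions 6–13, 22–29, 48–55.
The reverse primer's reverse complement is ATCCGGAGCA, matching at positions 84–93.
Each forward site pairs with the reverse site to give a product ending at position 93: sizes 88, 72, 46 bp.

Three products: 88 bp, 72 bp, 46 bp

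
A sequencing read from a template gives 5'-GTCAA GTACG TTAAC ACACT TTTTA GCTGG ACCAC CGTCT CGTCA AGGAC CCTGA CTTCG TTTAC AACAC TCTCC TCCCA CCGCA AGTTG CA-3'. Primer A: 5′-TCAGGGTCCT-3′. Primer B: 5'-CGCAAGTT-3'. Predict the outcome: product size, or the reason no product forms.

No product — the primers' 3' ends point away from each other.

Primer A (TCAGGGTCCT) has reverse complement AGGACCCTGA, which matches the top strand at positions 46–55; primer A anneals to the top strand there with its 3' end pointing upstream toward position 46.
Primer B (CGCAAGTT) matches the top strand directly at positions 82–89; it anneals to the bottom strand with its 3' end pointing downstream toward position 89.
The 3' ends diverge (primer A extends toward position 1, primer B toward position 92), so the primers never converge on a shared product.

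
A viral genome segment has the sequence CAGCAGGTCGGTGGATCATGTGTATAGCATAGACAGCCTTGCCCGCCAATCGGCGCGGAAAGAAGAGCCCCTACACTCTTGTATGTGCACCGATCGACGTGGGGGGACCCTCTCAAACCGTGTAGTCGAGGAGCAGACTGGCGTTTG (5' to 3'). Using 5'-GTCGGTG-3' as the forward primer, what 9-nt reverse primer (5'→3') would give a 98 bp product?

5'-CCCCACGTC-3'

The forward primer binds at positions 7–13, so a 98 bp product ends at position 7 + 98 − 1 = 104.
The reverse primer anneals to the top strand over positions 96–104, i.e. to GACGTGGGG.
Its sequence written 5'→3' is the reverse complement: CCCCACGTC.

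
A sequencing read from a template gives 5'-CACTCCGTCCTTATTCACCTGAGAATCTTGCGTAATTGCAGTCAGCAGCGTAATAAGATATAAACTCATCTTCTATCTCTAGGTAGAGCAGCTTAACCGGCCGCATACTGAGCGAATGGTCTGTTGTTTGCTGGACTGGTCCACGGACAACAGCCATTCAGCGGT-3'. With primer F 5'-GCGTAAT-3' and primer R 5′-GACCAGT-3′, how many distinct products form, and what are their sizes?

The forward primer GCGTAAT matches the top strand at positions 30–36, 48–54.
The reverse primer's reverse complement is ACTGGTC, matching at positions 135–141.
Each forward site pairs with the reverse site to give a product ending at position 141: sizes 112, 94 bp.

Two products: 112 bp, 94 bp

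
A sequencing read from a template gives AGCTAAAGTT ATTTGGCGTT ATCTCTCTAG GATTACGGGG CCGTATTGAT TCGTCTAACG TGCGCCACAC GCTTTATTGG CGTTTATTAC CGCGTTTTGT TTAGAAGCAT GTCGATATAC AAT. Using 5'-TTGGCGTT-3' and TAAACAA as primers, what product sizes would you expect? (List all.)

91 bp, 27 bp

The forward primer TTGGCGTT matches the top strand at positions 13–20, 77–84.
The reverse primer's reverse complement is TTGTTTA, matching at positions 97–103.
Each forward site pairs with the reverse site to give a product ending at position 103: sizes 91, 27 bp.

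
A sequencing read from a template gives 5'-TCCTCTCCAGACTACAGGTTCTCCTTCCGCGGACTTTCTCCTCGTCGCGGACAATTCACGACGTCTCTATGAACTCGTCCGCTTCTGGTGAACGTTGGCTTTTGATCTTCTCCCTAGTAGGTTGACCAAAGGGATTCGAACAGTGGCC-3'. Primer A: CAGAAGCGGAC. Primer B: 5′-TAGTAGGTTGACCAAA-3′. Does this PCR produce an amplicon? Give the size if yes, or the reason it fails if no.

No product — the primers' 3' ends point away from each other.

Primer A (CAGAAGCGGAC) has reverse complement GTCCGCTTCTG, which matches the top strand at positions 77–87; primer A anneals to the top strand there with its 3' end pointing upstream toward position 77.
Primer B (TAGTAGGTTGACCAAA) matches the top strand directly at positions 115–130; it anneals to the bottom strand with its 3' end pointing downstream toward position 130.
The 3' ends diverge (primer A extends toward position 1, primer B toward position 148), so the primers never converge on a shared product.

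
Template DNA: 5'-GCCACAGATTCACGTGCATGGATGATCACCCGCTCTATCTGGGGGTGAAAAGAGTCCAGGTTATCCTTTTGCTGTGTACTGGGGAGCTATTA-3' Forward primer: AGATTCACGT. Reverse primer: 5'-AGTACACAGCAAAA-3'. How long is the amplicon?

75 bp

The forward primer matches the template at positions 6–15.
Taking the reverse complement of AGTACACAGCAAAA gives TTTTGCTGTGTACT, found at positions 67–80 on the template; the primer anneals here to the top strand with its 3' end pointing upstream.
The product runs from position 6 to position 80, so its length is 80 − 6 + 1 = 75 bp.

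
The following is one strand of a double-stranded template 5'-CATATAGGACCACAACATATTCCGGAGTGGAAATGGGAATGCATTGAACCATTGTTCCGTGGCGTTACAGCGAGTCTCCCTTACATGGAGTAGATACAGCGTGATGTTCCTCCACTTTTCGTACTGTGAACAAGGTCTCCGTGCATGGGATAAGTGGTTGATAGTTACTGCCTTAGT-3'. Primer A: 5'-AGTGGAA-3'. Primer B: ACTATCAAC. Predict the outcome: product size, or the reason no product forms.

Yes — a 140 bp product.

Primer A (AGTGGAA) matches the top strand at positions 26–32; it acts as a forward primer.
Primer B's reverse complement is GTTGATAGT, matching the top strand at positions 157–165; it acts as a reverse primer.
The 3' ends face each other across positions 26–165, giving a 140 bp product.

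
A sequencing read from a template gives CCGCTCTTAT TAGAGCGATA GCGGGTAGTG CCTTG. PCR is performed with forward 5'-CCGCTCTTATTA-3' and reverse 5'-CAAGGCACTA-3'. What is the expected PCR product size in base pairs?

The forward primer matches the template at positions 1–12.
Reverse complement of the reverse primer: TAGTGCCTTG. This occurs on the top strand at positions 26–35.
Amplicon spans positions 1–35: 35 bp.

35 bp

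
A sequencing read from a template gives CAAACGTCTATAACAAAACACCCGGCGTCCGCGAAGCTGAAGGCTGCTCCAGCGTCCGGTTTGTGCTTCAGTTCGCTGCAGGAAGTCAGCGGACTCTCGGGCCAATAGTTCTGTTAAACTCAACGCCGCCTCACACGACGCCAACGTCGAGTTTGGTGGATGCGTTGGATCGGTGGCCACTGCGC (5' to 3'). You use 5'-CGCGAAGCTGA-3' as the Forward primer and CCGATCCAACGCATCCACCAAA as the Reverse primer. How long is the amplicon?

Scanning the template, CGCGAAGCTGA occurs at positions 30–40; this primer anneals to the bottom strand there with its 3' end pointing downstream.
Taking the reverse complement of CCGATCCAACGCATCCACCAAA gives TTTGGTGGATGCGTTGGATCGG, found at positions 152–173 on the template; the primer anneals here to the top strand with its 3' end pointing upstream.
The product runs from position 30 to position 173, so its length is 173 − 30 + 1 = 144 bp.

144 bp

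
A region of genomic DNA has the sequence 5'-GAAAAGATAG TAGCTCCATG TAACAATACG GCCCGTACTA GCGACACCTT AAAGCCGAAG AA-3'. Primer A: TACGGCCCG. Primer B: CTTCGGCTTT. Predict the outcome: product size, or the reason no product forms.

Yes — a 34 bp product.

Primer A (TACGGCCCG) matches the top strand at positions 27–35; it acts as a forward primer.
Primer B's reverse complement is AAAGCCGAAG, matching the top strand at positions 51–60; it acts as a reverse primer.
The 3' ends face each other across positions 27–60, giving a 34 bp product.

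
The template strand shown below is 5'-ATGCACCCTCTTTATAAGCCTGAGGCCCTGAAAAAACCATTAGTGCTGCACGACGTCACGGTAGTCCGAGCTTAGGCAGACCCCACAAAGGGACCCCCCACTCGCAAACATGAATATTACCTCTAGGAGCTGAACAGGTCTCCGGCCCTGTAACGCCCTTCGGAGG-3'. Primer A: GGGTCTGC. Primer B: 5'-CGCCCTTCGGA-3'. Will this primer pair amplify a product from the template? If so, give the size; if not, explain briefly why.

Primer A (GGGTCTGC) has reverse complement GCAGACCC, which matches the top strand at positions 76–83; primer A anneals to the top strand there with its 3' end pointing upstream toward position 76.
Primer B (CGCCCTTCGGA) matches the top strand directly at positions 154–164; it anneals to the bottom strand with its 3' end pointing downstream toward position 164.
The 3' ends diverge (primer A extends toward position 1, primer B toward position 166), so the primers never converge on a shared product.

No product — the primers' 3' ends point away from each other.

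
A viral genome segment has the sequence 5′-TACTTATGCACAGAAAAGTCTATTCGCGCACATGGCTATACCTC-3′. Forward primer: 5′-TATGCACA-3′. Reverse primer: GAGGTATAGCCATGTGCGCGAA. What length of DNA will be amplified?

Forward primer TATGCACA is found on the top strand at positions 5–12.
Reverse complement of the reverse primer: TTCGCGCACATGGCTATACCTC. This occurs on the top strand at positions 23–44.
The product runs from position 5 to position 44, so its length is 44 − 5 + 1 = 40 bp.

40 bp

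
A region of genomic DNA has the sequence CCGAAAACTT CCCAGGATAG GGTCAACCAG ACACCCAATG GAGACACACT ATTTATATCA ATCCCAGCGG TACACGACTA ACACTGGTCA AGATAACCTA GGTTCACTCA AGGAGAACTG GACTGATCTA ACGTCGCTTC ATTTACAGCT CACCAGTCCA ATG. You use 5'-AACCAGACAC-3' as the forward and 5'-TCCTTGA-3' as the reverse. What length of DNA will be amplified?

The forward primer matches the template at positions 25–34.
Taking the reverse complement of TCCTTGA gives TCAAGGA, found at positions 108–114 on the template; the primer anneals here to the top strand with its 3' end pointing upstream.
Product length = (reverse-primer end) − (forward-primer start) + 1 = 114 − 25 + 1 = 90 bp.

90 bp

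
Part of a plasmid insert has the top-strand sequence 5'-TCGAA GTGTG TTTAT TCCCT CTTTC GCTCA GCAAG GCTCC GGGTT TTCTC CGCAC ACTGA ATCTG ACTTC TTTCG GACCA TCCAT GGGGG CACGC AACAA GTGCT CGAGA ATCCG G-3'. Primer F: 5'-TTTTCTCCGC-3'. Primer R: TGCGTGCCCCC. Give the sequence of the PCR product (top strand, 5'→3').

Forward primer TTTTCTCCGC is found on the top strand at positions 44–53.
Taking the reverse complement of TGCGTGCCCCC gives GGGGGCACGCA, found at positions 86–96 on the template; the primer anneals here to the top strand with its 3' end pointing upstream.
The product is the template from position 44 through 96 (53 bp).

5'-TTTTCTCCGCACACTGAATCTGACTTCTTTCGGACCATCCATGGGGGCACGCA-3'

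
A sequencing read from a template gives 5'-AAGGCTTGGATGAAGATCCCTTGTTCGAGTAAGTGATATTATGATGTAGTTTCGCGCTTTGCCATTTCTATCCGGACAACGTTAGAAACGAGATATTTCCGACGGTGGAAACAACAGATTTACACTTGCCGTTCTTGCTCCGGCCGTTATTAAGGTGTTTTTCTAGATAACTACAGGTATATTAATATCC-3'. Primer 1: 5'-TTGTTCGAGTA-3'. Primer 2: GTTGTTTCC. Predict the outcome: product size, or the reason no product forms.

Yes — a 95 bp product.

Primer 1 (TTGTTCGAGTA) matches the top strand at positions 21–31; it acts as a forward primer.
Primer 2's reverse complement is GGAAACAAC, matching the top strand at positions 107–115; it acts as a reverse primer.
The 3' ends face each other across positions 21–115, giving a 95 bp product.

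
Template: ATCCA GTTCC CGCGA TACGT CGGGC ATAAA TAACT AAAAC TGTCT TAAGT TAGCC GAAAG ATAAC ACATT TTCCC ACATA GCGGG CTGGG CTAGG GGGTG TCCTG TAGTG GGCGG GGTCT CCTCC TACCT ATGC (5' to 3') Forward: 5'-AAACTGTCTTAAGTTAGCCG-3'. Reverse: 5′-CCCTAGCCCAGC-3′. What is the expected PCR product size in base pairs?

Forward primer AAACTGTCTTAAGTTAGCCG is found on the top strand at positions 37–56.
Taking the reverse complement of CCCTAGCCCAGC gives GCTGGGCTAGGG, found at positions 85–96 on the template; the primer anneals here to the top strand with its 3' end pointing upstream.
The product runs from position 37 to position 96, so its length is 96 − 37 + 1 = 60 bp.

60 bp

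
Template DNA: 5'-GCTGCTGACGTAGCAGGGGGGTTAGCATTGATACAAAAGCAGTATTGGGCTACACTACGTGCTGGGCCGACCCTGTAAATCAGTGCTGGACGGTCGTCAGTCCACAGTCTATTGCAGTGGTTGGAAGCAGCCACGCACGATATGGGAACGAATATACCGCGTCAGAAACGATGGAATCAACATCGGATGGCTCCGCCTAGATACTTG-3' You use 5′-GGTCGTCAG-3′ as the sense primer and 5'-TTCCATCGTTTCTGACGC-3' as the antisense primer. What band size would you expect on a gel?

85 bp

Scanning the template, GGTCGTCAG occurs at positions 92–100; this primer anneals to the bottom strand there with its 3' end pointing downstream.
Reverse complement of the reverse primer: GCGTCAGAAACGATGGAA. This occurs on the top strand at positions 159–176.
The product runs from position 92 to position 176, so its length is 176 − 92 + 1 = 85 bp.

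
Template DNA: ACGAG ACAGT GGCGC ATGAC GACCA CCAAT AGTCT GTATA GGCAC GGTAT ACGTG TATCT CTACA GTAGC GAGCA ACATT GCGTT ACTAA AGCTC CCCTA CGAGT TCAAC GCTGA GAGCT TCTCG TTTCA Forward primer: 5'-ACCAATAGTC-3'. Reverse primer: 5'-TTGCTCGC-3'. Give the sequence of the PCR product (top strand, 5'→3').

5'-ACCAATAGTCTGTATAGGCACGGTATACGTGTATCTCTACAGTAGCGAGCAA-3'

Forward primer ACCAATAGTC is found on the top strand at positions 25–34.
Reverse complement of the reverse primer: GCGAGCAA. This occurs on the top strand at positions 69–76.
The product is the template from position 25 through 76 (52 bp).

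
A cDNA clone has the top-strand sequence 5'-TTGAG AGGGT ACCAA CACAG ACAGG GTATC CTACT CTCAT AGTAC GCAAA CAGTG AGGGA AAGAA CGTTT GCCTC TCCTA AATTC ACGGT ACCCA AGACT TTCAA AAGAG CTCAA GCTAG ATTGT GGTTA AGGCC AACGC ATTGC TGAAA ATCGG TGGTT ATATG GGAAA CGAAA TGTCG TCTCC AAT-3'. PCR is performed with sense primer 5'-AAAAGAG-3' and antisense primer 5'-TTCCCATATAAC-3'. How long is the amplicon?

Forward primer AAAAGAG is found on the top strand at positions 104–110.
Reverse complement of the reverse primer: GTTATATGGGAA. This occurs on the top strand at positions 158–169.
The product runs from position 104 to position 169, so its length is 169 − 104 + 1 = 66 bp.

66 bp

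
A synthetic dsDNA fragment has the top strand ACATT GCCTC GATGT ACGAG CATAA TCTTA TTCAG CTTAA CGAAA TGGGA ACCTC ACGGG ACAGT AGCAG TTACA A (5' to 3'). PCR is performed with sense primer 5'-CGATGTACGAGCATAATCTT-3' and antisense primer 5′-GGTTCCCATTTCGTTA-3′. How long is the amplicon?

The forward primer matches the template at positions 10–29.
Reverse complement of the reverse primer: TAACGAAATGGGAACC. This occurs on the top strand at positions 38–53.
Amplicon spans positions 10–53: 44 bp.

44 bp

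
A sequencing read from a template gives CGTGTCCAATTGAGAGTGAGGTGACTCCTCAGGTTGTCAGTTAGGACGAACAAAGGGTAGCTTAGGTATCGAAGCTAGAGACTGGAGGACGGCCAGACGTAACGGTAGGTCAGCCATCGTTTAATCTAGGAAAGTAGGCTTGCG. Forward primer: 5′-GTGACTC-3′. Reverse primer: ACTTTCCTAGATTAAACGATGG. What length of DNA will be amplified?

Scanning the template, GTGACTC occurs at positions 21–27; this primer anneals to the bottom strand there with its 3' end pointing downstream.
Taking the reverse complement of ACTTTCCTAGATTAAACGATGG gives CCATCGTTTAATCTAGGAAAGT, found at positions 114–135 on the template; the primer anneals here to the top strand with its 3' end pointing upstream.
Product length = (reverse-primer end) − (forward-primer start) + 1 = 135 − 21 + 1 = 115 bp.

115 bp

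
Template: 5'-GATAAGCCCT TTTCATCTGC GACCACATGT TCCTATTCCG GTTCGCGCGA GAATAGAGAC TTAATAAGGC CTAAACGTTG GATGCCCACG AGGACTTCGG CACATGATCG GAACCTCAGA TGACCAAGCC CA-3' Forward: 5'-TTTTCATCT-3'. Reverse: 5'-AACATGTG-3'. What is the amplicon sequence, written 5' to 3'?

5'-TTTTCATCTGCGACCACATGTT-3'

Scanning the template, TTTTCATCT occurs at positions 10–18; this primer anneals to the bottom strand there with its 3' end pointing downstream.
The reverse primer's reverse complement is CACATGTT, which matches the template at positions 24–31.
The product is the template from position 10 through 31 (22 bp).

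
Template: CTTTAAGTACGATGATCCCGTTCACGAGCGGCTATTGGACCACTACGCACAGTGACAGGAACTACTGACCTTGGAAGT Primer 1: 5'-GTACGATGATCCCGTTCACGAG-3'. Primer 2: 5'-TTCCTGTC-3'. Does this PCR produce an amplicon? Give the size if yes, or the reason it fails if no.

Yes — a 55 bp product.

Primer 1 (GTACGATGATCCCGTTCACGAG) matches the top strand at positions 7–28; it acts as a forward primer.
Primer 2's reverse complement is GACAGGAA, matching the top strand at positions 54–61; it acts as a reverse primer.
The 3' ends face each other across positions 7–61, giving a 55 bp product.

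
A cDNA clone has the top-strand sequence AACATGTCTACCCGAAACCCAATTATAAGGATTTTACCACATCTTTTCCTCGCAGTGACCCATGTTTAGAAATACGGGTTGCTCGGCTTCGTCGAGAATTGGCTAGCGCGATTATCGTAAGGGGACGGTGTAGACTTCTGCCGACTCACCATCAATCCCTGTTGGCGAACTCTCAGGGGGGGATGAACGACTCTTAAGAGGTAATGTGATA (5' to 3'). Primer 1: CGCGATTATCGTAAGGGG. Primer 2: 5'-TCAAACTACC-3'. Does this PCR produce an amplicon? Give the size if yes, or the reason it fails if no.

No product — primer 2 has no binding site in the template.

Primer 2 (TCAAACTACC) does not match the top strand, and its reverse complement GGTAGTTTGA does not match either.
With no annealing site for primer 2, no amplification occurs.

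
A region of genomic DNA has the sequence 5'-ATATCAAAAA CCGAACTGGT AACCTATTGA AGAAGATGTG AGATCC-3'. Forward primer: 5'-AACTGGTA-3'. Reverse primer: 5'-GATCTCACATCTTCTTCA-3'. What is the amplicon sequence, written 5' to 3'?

5'-AACTGGTAACCTATTGAAGAAGATGTGAGATC-3'

Scanning the template, AACTGGTA occurs at positions 14–21; this primer anneals to the bottom strand there with its 3' end pointing downstream.
Taking the reverse complement of GATCTCACATCTTCTTCA gives TGAAGAAGATGTGAGATC, found at positions 28–45 on the template; the primer anneals here to the top strand with its 3' end pointing upstream.
The product is the template from position 14 through 45 (32 bp).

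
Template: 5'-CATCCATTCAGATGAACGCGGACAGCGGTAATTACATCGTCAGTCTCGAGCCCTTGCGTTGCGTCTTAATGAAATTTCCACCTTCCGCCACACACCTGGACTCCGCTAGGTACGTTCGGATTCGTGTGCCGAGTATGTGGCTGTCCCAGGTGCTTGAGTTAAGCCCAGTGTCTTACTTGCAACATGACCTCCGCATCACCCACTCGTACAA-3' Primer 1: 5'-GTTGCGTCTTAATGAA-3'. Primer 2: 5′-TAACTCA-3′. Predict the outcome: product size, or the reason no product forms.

Primer 1 (GTTGCGTCTTAATGAA) matches the top strand at positions 58–73; it acts as a forward primer.
Primer 2's reverse complement is TGAGTTA, matching the top strand at positions 155–161; it acts as a reverse primer.
The 3' ends face each other across positions 58–161, giving a 104 bp product.

Yes — a 104 bp product.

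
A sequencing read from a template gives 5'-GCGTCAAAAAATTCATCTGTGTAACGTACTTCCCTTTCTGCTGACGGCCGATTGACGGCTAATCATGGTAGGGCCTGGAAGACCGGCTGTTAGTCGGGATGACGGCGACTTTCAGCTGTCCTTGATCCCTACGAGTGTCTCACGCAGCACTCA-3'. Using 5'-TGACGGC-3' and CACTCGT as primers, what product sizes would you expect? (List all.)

The forward primer TGACGGC matches the top strand at positions 42–48, 53–59, 100–106.
The reverse primer's reverse complement is ACGAGTG, matching at positions 131–137.
Each forward site pairs with the reverse site to give a product ending at position 137: sizes 96, 85, 38 bp.

96 bp, 85 bp, 38 bp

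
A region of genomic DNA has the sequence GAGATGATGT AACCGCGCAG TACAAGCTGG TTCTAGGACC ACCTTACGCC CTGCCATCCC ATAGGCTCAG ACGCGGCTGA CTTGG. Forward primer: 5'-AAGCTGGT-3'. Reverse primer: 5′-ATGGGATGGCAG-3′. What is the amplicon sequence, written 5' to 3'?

5'-AAGCTGGTTCTAGGACCACCTTACGCCCTGCCATCCCAT-3'

Forward primer AAGCTGGT is found on the top strand at positions 24–31.
Reverse complement of the reverse primer: CTGCCATCCCAT. This occurs on the top strand at positions 51–62.
The product is the template from position 24 through 62 (39 bp).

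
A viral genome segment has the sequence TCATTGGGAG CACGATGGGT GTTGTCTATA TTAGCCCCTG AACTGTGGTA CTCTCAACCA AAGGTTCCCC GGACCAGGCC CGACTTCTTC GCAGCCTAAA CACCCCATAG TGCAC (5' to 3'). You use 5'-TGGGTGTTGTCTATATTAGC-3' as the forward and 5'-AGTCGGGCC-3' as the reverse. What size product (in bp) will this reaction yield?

The forward primer matches the template at positions 16–35.
Reverse complement of the reverse primer: GGCCCGACT. This occurs on the top strand at positions 77–85.
Product length = (reverse-primer end) − (forward-primer start) + 1 = 85 − 16 + 1 = 70 bp.

70 bp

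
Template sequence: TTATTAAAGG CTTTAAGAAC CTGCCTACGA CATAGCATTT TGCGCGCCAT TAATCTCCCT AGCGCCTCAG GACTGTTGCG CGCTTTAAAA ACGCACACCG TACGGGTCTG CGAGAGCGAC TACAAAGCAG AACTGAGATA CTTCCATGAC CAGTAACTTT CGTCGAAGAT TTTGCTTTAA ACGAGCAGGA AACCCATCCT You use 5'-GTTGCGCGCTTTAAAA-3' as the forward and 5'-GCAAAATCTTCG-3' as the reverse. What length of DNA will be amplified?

101 bp

The forward primer matches the template at positions 75–90.
Taking the reverse complement of GCAAAATCTTCG gives CGAAGATTTTGC, found at positions 164–175 on the template; the primer anneals here to the top strand with its 3' end pointing upstream.
Amplicon spans positions 75–175: 101 bp.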